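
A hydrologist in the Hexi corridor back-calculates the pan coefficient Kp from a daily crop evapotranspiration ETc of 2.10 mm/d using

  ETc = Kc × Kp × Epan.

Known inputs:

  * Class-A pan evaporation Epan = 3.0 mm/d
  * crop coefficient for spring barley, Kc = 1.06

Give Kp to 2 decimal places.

ETc = Kc × Kp × Epan  ⇒  Kp = ETc / (Kc × Epan)
Kp = 2.10 / (1.06 × 3.0) = 2.10 / 3.180 = 0.6604

0.66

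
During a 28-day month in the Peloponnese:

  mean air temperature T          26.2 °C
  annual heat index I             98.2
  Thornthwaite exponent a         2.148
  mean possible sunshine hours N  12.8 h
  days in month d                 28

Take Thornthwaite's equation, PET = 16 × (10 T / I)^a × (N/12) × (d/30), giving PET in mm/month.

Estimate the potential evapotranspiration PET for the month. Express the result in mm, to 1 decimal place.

10T/I = 10 × 26.2 / 98.2 = 2.6680
(10T/I)^a = 2.6680^2.148 = 8.2309
Uncorrected PET = 16 × 8.2309 = 131.694 mm
Correction = (N/12)(d/30) = (12.8/12)(28/30) = 0.9956
PET = 131.694 × 0.9956 = 131.115 mm/month

131.1 mm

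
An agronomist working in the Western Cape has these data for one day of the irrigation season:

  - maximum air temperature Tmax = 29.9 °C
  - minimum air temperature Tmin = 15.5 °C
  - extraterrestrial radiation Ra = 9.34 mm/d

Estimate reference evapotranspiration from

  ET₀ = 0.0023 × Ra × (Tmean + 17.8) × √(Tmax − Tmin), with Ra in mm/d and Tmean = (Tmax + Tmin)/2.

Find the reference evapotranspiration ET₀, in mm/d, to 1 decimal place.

3.3 mm/d

Tmean = (29.9 + 15.5)/2 = 22.70 °C
ET₀ = 0.0023 × 9.34 × (22.70 + 17.8) × √14.4 = 0.0023 × 9.34 × 40.50 × 3.7947 = 3.3015 mm/d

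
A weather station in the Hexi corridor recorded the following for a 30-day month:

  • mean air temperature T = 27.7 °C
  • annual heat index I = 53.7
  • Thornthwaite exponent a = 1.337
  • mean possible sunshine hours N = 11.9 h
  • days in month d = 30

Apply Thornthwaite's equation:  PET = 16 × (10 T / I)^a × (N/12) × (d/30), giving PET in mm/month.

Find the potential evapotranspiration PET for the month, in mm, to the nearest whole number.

10T/I = 10 × 27.7 / 53.7 = 5.1583
(10T/I)^a = 5.1583^1.337 = 8.9665
Uncorrected PET = 16 × 8.9665 = 143.464 mm
Correction = (N/12)(d/30) = (11.9/12)(30/30) = 0.9917
PET = 143.464 × 0.9917 = 142.273 mm/month

142 mm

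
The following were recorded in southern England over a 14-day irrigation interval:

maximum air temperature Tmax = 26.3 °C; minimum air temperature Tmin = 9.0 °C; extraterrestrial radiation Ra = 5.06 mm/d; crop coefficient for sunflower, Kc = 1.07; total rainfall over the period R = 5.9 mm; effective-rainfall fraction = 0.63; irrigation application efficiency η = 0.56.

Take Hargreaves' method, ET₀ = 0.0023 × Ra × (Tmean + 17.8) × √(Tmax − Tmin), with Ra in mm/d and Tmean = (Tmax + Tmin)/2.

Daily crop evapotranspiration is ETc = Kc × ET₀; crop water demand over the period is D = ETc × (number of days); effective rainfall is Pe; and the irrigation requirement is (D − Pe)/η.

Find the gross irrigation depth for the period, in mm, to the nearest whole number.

39 mm

Tmean = (26.3 + 9.0)/2 = 17.65 °C
ET₀ = 0.0023 × 5.06 × (17.65 + 17.8) × √17.3 = 0.0023 × 5.06 × 35.45 × 4.1593 = 1.7160 mm/d
ETc = Kc × ET₀ = 1.07 × 1.7160 = 1.8361 mm/d
Crop demand D = ETc × 14 d = 1.8361 × 14 = 25.705 mm
Pe = 0.63 × 5.9 = 3.717 mm
D − Pe = 25.705 − 3.717 = 21.988 mm
Gross irrigation = 21.988 / 0.56 = 39.264 mm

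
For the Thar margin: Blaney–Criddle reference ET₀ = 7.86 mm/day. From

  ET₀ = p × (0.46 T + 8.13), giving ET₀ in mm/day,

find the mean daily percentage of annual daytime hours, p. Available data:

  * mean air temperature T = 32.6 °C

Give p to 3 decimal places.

0.340

p = ET₀ / (0.46 T + 8.13) = 7.86 / (0.46 × 32.6 + 8.13) = 7.86 / 23.126 = 0.3399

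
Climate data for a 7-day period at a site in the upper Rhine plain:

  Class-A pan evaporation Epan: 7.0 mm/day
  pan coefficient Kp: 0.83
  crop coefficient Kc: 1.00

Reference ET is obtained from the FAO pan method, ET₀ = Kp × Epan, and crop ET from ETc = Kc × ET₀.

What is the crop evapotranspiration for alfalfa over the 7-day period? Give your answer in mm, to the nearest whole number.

ET₀ = 0.83 × 7.0 = 5.8100 mm/d
ETc = Kc × ET₀ = 1.00 × 5.8100 = 5.8100 mm/d
Over 7 days: 5.8100 × 7 = 40.670 mm

41 mm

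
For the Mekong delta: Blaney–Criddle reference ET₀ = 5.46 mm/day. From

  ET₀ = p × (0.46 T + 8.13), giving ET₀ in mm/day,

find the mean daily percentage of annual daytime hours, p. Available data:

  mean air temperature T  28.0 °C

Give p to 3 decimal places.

0.260

p = ET₀ / (0.46 T + 8.13) = 5.46 / (0.46 × 28.0 + 8.13) = 5.46 / 21.010 = 0.2599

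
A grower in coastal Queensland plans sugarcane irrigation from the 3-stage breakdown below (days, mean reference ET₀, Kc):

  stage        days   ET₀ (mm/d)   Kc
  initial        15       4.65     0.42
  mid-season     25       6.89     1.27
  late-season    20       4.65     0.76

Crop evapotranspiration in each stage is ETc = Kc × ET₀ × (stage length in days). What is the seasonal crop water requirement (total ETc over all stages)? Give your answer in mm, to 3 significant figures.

initial: 0.42 × 4.65 × 15 = 29.30 mm
mid-season: 1.27 × 6.89 × 25 = 218.76 mm
late-season: 0.76 × 4.65 × 20 = 70.68 mm
Seasonal total = 318.74 mm

319 mm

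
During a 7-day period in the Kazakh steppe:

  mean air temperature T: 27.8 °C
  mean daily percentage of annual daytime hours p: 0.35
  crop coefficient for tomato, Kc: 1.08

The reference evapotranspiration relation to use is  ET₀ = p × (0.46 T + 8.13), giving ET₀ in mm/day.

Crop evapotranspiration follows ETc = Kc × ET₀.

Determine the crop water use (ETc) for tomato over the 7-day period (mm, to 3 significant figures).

55.3 mm

ET₀ = 0.35 × (0.46 × 27.8 + 8.13) = 0.35 × 20.918 = 7.3213 mm/d
ETc = Kc × ET₀ = 1.08 × 7.3213 = 7.9070 mm/d
Over 7 days: 7.9070 × 7 = 55.349 mm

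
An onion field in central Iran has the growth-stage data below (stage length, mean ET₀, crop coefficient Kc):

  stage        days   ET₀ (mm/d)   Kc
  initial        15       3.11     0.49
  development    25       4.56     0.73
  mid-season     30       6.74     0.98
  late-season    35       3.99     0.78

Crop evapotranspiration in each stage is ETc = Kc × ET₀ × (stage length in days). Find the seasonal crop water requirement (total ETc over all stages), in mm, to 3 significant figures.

initial: 0.49 × 3.11 × 15 = 22.86 mm
development: 0.73 × 4.56 × 25 = 83.22 mm
mid-season: 0.98 × 6.74 × 30 = 198.16 mm
late-season: 0.78 × 3.99 × 35 = 108.93 mm
Seasonal total = 413.17 mm

413 mm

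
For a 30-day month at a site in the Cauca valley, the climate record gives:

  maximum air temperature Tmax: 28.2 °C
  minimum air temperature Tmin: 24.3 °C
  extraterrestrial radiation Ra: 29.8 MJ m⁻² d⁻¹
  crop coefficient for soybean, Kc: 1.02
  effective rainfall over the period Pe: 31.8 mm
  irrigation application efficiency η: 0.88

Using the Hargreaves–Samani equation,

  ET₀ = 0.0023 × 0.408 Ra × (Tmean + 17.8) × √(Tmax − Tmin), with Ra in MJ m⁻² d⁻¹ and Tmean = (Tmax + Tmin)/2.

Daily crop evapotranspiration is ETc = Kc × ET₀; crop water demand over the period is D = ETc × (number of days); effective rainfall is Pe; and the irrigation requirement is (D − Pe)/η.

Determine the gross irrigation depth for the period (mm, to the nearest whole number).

Tmean = (28.2 + 24.3)/2 = 26.25 °C
0.408 Ra = 0.408 × 29.8 = 12.1584 mm/d equivalent
ET₀ = 0.0023 × 12.1584 × (26.25 + 17.8) × √3.9 = 0.0023 × 12.1584 × 44.05 × 1.9748 = 2.4326 mm/d
ETc = Kc × ET₀ = 1.02 × 2.4326 = 2.4813 mm/d
Crop demand D = ETc × 30 d = 2.4813 × 30 = 74.439 mm
D − Pe = 74.439 − 31.8 = 42.639 mm
Gross irrigation = 42.639 / 0.88 = 48.453 mm

48 mm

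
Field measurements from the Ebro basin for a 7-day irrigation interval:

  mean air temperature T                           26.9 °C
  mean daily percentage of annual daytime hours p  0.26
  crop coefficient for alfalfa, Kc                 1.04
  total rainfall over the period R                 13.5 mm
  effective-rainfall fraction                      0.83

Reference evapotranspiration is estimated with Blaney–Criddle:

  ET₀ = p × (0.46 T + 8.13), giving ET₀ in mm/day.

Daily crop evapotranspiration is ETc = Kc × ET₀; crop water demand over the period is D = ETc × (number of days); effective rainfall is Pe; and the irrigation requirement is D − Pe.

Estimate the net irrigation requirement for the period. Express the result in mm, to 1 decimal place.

ET₀ = 0.26 × (0.46 × 26.9 + 8.13) = 0.26 × 20.504 = 5.3310 mm/d
ETc = Kc × ET₀ = 1.04 × 5.3310 = 5.5442 mm/d
Crop demand D = ETc × 7 d = 5.5442 × 7 = 38.809 mm
Pe = 0.83 × 13.5 = 11.205 mm
D − Pe = 38.809 − 11.205 = 27.604 mm

27.6 mm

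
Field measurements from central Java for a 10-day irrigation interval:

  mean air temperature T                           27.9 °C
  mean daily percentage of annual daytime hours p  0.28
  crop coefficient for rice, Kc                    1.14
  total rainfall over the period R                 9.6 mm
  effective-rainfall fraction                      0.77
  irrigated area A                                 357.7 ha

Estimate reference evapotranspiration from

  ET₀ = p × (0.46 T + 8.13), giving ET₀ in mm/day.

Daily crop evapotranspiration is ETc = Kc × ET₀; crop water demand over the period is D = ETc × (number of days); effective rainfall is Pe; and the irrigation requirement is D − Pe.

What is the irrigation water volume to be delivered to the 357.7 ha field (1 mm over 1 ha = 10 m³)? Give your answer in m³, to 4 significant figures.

ET₀ = 0.28 × (0.46 × 27.9 + 8.13) = 0.28 × 20.964 = 5.8699 mm/d
ETc = Kc × ET₀ = 1.14 × 5.8699 = 6.6917 mm/d
Crop demand D = ETc × 10 d = 6.6917 × 10 = 66.917 mm
Pe = 0.77 × 9.6 = 7.392 mm
D − Pe = 66.917 − 7.392 = 59.525 mm
Volume = 59.525 mm × 357.7 ha × 10 = 212920.9 m³

212900 m³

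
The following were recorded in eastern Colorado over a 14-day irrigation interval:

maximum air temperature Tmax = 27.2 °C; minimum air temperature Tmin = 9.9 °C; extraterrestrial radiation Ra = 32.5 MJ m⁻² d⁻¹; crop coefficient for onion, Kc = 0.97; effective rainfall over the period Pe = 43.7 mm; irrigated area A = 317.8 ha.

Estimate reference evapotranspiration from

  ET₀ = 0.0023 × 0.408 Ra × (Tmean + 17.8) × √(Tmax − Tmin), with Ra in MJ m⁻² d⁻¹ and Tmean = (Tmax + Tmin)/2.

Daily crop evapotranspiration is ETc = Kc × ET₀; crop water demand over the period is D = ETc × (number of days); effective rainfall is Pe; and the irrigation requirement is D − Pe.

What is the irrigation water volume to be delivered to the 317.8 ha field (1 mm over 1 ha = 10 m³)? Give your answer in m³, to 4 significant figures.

60120 m³

Tmean = (27.2 + 9.9)/2 = 18.55 °C
0.408 Ra = 0.408 × 32.5 = 13.2600 mm/d equivalent
ET₀ = 0.0023 × 13.2600 × (18.55 + 17.8) × √17.3 = 0.0023 × 13.2600 × 36.35 × 4.1593 = 4.6110 mm/d
ETc = Kc × ET₀ = 0.97 × 4.6110 = 4.4727 mm/d
Crop demand D = ETc × 14 d = 4.4727 × 14 = 62.618 mm
D − Pe = 62.618 − 43.7 = 18.918 mm
Volume = 18.918 mm × 317.8 ha × 10 = 60121.4 m³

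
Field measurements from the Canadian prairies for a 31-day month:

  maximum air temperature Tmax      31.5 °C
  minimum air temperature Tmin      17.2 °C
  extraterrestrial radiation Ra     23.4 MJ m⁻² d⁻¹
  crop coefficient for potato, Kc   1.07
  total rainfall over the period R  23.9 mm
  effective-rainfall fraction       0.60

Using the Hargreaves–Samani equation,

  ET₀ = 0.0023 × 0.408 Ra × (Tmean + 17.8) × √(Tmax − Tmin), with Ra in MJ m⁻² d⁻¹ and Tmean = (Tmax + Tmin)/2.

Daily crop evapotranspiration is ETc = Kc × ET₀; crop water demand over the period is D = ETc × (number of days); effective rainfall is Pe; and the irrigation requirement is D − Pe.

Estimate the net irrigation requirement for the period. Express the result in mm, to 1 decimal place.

101.8 mm

Tmean = (31.5 + 17.2)/2 = 24.35 °C
0.408 Ra = 0.408 × 23.4 = 9.5472 mm/d equivalent
ET₀ = 0.0023 × 9.5472 × (24.35 + 17.8) × √14.3 = 0.0023 × 9.5472 × 42.15 × 3.7815 = 3.5000 mm/d
ETc = Kc × ET₀ = 1.07 × 3.5000 = 3.7450 mm/d
Crop demand D = ETc × 31 d = 3.7450 × 31 = 116.095 mm
Pe = 0.60 × 23.9 = 14.340 mm
D − Pe = 116.095 − 14.340 = 101.755 mm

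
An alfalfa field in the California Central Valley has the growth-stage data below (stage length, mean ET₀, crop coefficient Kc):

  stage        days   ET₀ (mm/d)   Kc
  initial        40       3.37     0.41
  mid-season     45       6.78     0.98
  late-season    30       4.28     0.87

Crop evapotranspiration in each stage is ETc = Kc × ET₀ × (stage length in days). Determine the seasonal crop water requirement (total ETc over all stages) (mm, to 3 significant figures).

466 mm

initial: 0.41 × 3.37 × 40 = 55.27 mm
mid-season: 0.98 × 6.78 × 45 = 299.00 mm
late-season: 0.87 × 4.28 × 30 = 111.71 mm
Seasonal total = 465.98 mm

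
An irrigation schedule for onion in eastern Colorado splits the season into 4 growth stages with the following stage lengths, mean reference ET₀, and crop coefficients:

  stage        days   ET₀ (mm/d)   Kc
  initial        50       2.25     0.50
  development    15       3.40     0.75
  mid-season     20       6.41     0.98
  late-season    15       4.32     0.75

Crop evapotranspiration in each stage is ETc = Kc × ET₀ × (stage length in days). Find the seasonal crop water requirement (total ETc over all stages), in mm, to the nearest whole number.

269 mm

initial: 0.50 × 2.25 × 50 = 56.25 mm
development: 0.75 × 3.40 × 15 = 38.25 mm
mid-season: 0.98 × 6.41 × 20 = 125.64 mm
late-season: 0.75 × 4.32 × 15 = 48.60 mm
Seasonal total = 268.74 mm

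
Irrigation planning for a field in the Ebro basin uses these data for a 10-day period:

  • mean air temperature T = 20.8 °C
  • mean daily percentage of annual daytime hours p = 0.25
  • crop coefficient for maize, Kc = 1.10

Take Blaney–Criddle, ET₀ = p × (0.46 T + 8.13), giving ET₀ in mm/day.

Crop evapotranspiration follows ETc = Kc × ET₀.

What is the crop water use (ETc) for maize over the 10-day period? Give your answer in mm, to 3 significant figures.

48.7 mm

ET₀ = 0.25 × (0.46 × 20.8 + 8.13) = 0.25 × 17.698 = 4.4245 mm/d
ETc = Kc × ET₀ = 1.10 × 4.4245 = 4.8670 mm/d
Over 10 days: 4.8670 × 10 = 48.670 mm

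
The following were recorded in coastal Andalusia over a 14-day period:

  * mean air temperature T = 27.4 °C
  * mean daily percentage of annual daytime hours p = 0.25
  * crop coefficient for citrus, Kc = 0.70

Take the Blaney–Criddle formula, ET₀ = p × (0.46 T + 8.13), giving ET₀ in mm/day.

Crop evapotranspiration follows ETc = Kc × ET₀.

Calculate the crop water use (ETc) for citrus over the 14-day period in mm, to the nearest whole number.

ET₀ = 0.25 × (0.46 × 27.4 + 8.13) = 0.25 × 20.734 = 5.1835 mm/d
ETc = Kc × ET₀ = 0.70 × 5.1835 = 3.6285 mm/d
Over 14 days: 3.6285 × 14 = 50.799 mm

51 mm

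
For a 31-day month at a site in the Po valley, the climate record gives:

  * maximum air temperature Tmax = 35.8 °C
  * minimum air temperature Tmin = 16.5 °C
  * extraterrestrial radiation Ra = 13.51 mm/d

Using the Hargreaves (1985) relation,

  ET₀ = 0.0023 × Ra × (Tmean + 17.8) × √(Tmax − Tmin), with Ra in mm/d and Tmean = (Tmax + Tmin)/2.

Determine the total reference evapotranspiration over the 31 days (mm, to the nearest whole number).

Tmean = (35.8 + 16.5)/2 = 26.15 °C
ET₀ = 0.0023 × 13.51 × (26.15 + 17.8) × √19.3 = 0.0023 × 13.51 × 43.95 × 4.3932 = 5.9996 mm/d
Over 31 days: 5.9996 × 31 = 185.988 mm

186 mm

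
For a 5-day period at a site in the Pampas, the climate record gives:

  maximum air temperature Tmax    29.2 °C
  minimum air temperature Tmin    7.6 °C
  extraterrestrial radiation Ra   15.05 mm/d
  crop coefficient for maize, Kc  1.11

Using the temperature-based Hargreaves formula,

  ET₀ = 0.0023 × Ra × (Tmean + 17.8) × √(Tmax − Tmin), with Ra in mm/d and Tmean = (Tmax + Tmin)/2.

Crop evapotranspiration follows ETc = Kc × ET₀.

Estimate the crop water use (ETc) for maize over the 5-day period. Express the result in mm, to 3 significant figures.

Tmean = (29.2 + 7.6)/2 = 18.40 °C
ET₀ = 0.0023 × 15.05 × (18.40 + 17.8) × √21.6 = 0.0023 × 15.05 × 36.20 × 4.6476 = 5.8237 mm/d
ETc = Kc × ET₀ = 1.11 × 5.8237 = 6.4643 mm/d
Over 5 days: 6.4643 × 5 = 32.322 mm

32.3 mm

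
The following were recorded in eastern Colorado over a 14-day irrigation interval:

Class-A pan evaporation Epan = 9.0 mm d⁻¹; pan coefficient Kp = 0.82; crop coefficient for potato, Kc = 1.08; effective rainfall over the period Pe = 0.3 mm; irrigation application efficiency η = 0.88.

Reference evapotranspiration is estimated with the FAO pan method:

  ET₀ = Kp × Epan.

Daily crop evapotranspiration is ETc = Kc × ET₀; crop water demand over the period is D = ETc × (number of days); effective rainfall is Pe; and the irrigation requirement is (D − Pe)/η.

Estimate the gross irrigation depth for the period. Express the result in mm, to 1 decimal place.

126.5 mm

ET₀ = 0.82 × 9.0 = 7.3800 mm/d
ETc = Kc × ET₀ = 1.08 × 7.3800 = 7.9704 mm/d
Crop demand D = ETc × 14 d = 7.9704 × 14 = 111.586 mm
D − Pe = 111.586 − 0.3 = 111.286 mm
Gross irrigation = 111.286 / 0.88 = 126.461 mm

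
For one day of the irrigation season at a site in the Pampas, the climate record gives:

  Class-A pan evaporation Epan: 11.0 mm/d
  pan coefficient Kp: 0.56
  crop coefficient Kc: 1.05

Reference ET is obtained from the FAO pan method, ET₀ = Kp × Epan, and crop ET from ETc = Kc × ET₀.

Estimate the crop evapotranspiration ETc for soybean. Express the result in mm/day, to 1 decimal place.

6.5 mm/day

ET₀ = 0.56 × 11.0 = 6.1600 mm/d
ETc = Kc × ET₀ = 1.05 × 6.1600 = 6.4680 mm/d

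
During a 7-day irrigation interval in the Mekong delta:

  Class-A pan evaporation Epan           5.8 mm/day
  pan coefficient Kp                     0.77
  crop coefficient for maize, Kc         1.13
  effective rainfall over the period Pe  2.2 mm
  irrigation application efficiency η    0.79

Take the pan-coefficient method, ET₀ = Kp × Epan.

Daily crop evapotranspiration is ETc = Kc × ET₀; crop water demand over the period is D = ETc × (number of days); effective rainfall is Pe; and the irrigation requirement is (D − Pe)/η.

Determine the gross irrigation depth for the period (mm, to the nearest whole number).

42 mm

ET₀ = 0.77 × 5.8 = 4.4660 mm/d
ETc = Kc × ET₀ = 1.13 × 4.4660 = 5.0466 mm/d
Crop demand D = ETc × 7 d = 5.0466 × 7 = 35.326 mm
D − Pe = 35.326 − 2.2 = 33.126 mm
Gross irrigation = 33.126 / 0.79 = 41.932 mm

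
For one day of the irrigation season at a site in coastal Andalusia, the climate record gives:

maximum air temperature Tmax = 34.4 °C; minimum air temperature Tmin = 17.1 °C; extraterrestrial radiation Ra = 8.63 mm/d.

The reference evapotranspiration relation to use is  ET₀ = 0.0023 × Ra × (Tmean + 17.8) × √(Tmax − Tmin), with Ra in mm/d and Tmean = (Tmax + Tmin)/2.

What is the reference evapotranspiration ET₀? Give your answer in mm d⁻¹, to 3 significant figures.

3.60 mm d⁻¹

Tmean = (34.4 + 17.1)/2 = 25.75 °C
ET₀ = 0.0023 × 8.63 × (25.75 + 17.8) × √17.3 = 0.0023 × 8.63 × 43.55 × 4.1593 = 3.5954 mm/d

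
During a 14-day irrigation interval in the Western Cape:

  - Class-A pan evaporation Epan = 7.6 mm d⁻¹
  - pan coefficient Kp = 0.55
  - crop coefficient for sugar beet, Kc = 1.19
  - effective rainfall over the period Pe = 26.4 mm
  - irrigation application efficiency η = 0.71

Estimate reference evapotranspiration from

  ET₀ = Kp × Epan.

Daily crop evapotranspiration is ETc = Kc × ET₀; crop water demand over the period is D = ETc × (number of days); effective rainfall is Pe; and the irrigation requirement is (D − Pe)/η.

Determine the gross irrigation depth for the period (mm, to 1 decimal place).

ET₀ = 0.55 × 7.6 = 4.1800 mm/d
ETc = Kc × ET₀ = 1.19 × 4.1800 = 4.9742 mm/d
Crop demand D = ETc × 14 d = 4.9742 × 14 = 69.639 mm
D − Pe = 69.639 − 26.4 = 43.239 mm
Gross irrigation = 43.239 / 0.71 = 60.900 mm

60.9 mm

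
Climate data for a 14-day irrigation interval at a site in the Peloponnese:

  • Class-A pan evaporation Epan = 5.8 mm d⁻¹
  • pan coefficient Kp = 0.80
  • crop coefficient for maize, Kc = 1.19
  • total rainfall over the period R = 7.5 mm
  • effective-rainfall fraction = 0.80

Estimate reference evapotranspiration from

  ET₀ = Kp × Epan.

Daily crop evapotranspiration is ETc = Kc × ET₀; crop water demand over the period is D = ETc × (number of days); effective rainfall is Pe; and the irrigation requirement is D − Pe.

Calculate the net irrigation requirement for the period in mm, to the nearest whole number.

71 mm

ET₀ = 0.80 × 5.8 = 4.6400 mm/d
ETc = Kc × ET₀ = 1.19 × 4.6400 = 5.5216 mm/d
Crop demand D = ETc × 14 d = 5.5216 × 14 = 77.302 mm
Pe = 0.80 × 7.5 = 6.000 mm
D − Pe = 77.302 − 6.000 = 71.302 mm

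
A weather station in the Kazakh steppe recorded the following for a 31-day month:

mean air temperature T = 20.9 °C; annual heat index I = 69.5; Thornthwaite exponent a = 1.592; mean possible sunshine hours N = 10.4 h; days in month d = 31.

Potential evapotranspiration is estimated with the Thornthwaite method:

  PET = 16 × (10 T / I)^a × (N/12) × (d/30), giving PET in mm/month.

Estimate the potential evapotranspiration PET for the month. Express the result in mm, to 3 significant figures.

82.7 mm

10T/I = 10 × 20.9 / 69.5 = 3.0072
(10T/I)^a = 3.0072^1.592 = 5.7708
Uncorrected PET = 16 × 5.7708 = 92.333 mm
Correction = (N/12)(d/30) = (10.4/12)(31/30) = 0.8956
PET = 92.333 × 0.8956 = 82.693 mm/month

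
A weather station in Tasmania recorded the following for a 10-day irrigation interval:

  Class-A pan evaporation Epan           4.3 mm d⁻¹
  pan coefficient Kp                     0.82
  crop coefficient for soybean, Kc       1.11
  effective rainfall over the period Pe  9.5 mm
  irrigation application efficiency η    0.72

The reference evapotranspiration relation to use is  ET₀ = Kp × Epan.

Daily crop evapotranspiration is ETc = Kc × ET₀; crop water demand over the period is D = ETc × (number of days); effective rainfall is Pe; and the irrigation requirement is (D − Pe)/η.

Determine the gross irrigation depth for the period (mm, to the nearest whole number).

ET₀ = 0.82 × 4.3 = 3.5260 mm/d
ETc = Kc × ET₀ = 1.11 × 3.5260 = 3.9139 mm/d
Crop demand D = ETc × 10 d = 3.9139 × 10 = 39.139 mm
D − Pe = 39.139 − 9.5 = 29.639 mm
Gross irrigation = 29.639 / 0.72 = 41.165 mm

41 mm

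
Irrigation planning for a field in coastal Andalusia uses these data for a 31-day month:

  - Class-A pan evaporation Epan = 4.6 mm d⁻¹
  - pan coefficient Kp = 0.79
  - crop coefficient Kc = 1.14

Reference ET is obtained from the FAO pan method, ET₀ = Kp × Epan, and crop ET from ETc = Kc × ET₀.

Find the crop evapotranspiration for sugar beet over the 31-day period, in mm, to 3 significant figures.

128 mm

ET₀ = 0.79 × 4.6 = 3.6340 mm/d
ETc = Kc × ET₀ = 1.14 × 3.6340 = 4.1428 mm/d
Over 31 days: 4.1428 × 31 = 128.427 mm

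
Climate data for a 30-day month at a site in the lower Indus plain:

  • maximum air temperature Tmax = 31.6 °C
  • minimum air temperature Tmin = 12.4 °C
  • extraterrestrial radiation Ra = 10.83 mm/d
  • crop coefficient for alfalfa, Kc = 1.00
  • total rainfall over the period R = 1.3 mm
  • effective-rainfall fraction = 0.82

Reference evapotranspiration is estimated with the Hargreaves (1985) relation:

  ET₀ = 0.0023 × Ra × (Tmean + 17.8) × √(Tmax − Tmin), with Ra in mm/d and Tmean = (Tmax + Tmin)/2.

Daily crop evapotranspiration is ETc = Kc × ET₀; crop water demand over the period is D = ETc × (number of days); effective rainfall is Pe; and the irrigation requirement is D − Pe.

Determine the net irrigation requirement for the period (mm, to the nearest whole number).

Tmean = (31.6 + 12.4)/2 = 22.00 °C
ET₀ = 0.0023 × 10.83 × (22.00 + 17.8) × √19.2 = 0.0023 × 10.83 × 39.80 × 4.3818 = 4.3440 mm/d
ETc = Kc × ET₀ = 1.00 × 4.3440 = 4.3440 mm/d
Crop demand D = ETc × 30 d = 4.3440 × 30 = 130.320 mm
Pe = 0.82 × 1.3 = 1.066 mm
D − Pe = 130.320 − 1.066 = 129.254 mm

129 mm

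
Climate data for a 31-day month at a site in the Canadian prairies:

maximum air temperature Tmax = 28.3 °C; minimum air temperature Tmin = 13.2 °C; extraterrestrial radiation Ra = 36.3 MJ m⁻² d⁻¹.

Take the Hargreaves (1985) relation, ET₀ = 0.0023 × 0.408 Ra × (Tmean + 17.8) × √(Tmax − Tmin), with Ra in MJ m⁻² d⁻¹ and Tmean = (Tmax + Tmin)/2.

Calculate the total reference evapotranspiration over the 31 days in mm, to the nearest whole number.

Tmean = (28.3 + 13.2)/2 = 20.75 °C
0.408 Ra = 0.408 × 36.3 = 14.8104 mm/d equivalent
ET₀ = 0.0023 × 14.8104 × (20.75 + 17.8) × √15.1 = 0.0023 × 14.8104 × 38.55 × 3.8859 = 5.1028 mm/d
Over 31 days: 5.1028 × 31 = 158.187 mm

158 mm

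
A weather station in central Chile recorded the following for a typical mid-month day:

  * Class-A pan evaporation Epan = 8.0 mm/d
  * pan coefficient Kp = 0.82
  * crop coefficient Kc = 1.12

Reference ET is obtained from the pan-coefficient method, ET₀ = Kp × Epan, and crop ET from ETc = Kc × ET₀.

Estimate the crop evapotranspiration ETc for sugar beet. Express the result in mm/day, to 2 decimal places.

ET₀ = 0.82 × 8.0 = 6.5600 mm/d
ETc = Kc × ET₀ = 1.12 × 6.5600 = 7.3472 mm/d

7.35 mm/day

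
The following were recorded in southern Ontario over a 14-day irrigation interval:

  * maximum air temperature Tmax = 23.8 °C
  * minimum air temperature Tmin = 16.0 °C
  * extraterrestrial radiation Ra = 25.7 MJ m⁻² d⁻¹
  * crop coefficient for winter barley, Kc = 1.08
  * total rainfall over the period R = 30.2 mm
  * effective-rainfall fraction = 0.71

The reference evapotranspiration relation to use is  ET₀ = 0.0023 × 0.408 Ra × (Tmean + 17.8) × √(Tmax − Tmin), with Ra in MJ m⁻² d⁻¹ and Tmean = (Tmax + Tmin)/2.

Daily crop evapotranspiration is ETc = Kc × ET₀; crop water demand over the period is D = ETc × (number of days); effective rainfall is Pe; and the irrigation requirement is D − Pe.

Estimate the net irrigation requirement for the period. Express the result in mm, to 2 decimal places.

16.95 mm

Tmean = (23.8 + 16.0)/2 = 19.90 °C
0.408 Ra = 0.408 × 25.7 = 10.4856 mm/d equivalent
ET₀ = 0.0023 × 10.4856 × (19.90 + 17.8) × √7.8 = 0.0023 × 10.4856 × 37.70 × 2.7928 = 2.5392 mm/d
ETc = Kc × ET₀ = 1.08 × 2.5392 = 2.7423 mm/d
Crop demand D = ETc × 14 d = 2.7423 × 14 = 38.392 mm
Pe = 0.71 × 30.2 = 21.442 mm
D − Pe = 38.392 − 21.442 = 16.950 mm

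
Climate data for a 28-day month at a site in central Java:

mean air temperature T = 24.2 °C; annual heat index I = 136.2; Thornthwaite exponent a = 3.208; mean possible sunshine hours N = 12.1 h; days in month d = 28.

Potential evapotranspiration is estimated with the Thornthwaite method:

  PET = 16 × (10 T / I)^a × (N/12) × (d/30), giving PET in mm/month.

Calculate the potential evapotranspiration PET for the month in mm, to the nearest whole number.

95 mm

10T/I = 10 × 24.2 / 136.2 = 1.7768
(10T/I)^a = 1.7768^3.208 = 6.3218
Uncorrected PET = 16 × 6.3218 = 101.149 mm
Correction = (N/12)(d/30) = (12.1/12)(28/30) = 0.9411
PET = 101.149 × 0.9411 = 95.191 mm/month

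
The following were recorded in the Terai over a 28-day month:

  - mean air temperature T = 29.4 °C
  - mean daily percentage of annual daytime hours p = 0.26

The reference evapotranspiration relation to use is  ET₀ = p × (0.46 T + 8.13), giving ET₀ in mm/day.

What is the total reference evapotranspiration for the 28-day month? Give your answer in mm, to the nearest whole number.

158 mm

ET₀ = 0.26 × (0.46 × 29.4 + 8.13) = 0.26 × 21.654 = 5.6300 mm/d
Monthly total = 5.6300 × 28 = 157.640 mm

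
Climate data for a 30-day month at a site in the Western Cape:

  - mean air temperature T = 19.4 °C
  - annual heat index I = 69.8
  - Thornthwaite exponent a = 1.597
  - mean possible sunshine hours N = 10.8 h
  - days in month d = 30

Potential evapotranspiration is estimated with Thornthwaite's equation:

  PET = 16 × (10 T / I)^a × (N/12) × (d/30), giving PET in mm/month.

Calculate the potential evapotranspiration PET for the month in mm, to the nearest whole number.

74 mm

10T/I = 10 × 19.4 / 69.8 = 2.7794
(10T/I)^a = 2.7794^1.597 = 5.1167
Uncorrected PET = 16 × 5.1167 = 81.867 mm
Correction = (N/12)(d/30) = (10.8/12)(30/30) = 0.9000
PET = 81.867 × 0.9000 = 73.680 mm/month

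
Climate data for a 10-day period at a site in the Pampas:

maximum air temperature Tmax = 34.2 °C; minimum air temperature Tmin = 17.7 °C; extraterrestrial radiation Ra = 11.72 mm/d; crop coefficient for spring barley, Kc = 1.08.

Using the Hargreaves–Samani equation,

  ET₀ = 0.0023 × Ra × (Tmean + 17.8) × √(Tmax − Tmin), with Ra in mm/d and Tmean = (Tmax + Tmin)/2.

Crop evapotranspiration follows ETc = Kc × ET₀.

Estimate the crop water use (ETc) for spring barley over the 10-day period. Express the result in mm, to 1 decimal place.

51.7 mm

Tmean = (34.2 + 17.7)/2 = 25.95 °C
ET₀ = 0.0023 × 11.72 × (25.95 + 17.8) × √16.5 = 0.0023 × 11.72 × 43.75 × 4.0620 = 4.7904 mm/d
ETc = Kc × ET₀ = 1.08 × 4.7904 = 5.1736 mm/d
Over 10 days: 5.1736 × 10 = 51.736 mm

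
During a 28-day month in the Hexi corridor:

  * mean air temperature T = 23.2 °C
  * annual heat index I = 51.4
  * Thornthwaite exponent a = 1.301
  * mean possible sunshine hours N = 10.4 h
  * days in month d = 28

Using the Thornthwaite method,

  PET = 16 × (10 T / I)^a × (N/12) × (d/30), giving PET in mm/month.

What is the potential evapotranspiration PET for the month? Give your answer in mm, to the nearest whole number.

92 mm

10T/I = 10 × 23.2 / 51.4 = 4.5136
(10T/I)^a = 4.5136^1.301 = 7.1045
Uncorrected PET = 16 × 7.1045 = 113.672 mm
Correction = (N/12)(d/30) = (10.4/12)(28/30) = 0.8089
PET = 113.672 × 0.8089 = 91.949 mm/month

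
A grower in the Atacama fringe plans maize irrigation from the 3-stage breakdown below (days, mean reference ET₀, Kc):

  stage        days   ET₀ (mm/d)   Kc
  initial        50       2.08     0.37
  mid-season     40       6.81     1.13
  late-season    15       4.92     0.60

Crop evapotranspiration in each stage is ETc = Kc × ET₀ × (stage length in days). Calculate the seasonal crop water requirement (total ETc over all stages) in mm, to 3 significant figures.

initial: 0.37 × 2.08 × 50 = 38.48 mm
mid-season: 1.13 × 6.81 × 40 = 307.81 mm
late-season: 0.60 × 4.92 × 15 = 44.28 mm
Seasonal total = 390.57 mm

391 mm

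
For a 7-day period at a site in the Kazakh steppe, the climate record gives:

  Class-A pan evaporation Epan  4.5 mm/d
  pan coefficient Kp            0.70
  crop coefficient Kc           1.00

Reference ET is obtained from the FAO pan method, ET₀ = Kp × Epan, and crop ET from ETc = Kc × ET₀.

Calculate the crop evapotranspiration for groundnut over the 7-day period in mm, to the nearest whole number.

ET₀ = 0.70 × 4.5 = 3.1500 mm/d
ETc = Kc × ET₀ = 1.00 × 3.1500 = 3.1500 mm/d
Over 7 days: 3.1500 × 7 = 22.050 mm

22 mm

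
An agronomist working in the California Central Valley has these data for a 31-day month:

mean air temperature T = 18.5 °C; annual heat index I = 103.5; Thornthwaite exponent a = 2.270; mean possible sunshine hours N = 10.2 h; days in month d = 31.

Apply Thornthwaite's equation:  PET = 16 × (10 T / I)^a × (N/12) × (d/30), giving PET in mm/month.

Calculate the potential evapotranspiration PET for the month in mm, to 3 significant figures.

10T/I = 10 × 18.5 / 103.5 = 1.7874
(10T/I)^a = 1.7874^2.270 = 3.7372
Uncorrected PET = 16 × 3.7372 = 59.795 mm
Correction = (N/12)(d/30) = (10.2/12)(31/30) = 0.8783
PET = 59.795 × 0.8783 = 52.518 mm/month

52.5 mm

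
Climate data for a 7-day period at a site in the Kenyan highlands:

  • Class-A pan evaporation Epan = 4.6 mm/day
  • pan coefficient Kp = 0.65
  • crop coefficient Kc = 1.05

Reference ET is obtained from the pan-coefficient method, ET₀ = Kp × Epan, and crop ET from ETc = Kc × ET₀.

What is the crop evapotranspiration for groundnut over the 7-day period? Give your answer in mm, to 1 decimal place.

22.0 mm

ET₀ = 0.65 × 4.6 = 2.9900 mm/d
ETc = Kc × ET₀ = 1.05 × 2.9900 = 3.1395 mm/d
Over 7 days: 3.1395 × 7 = 21.977 mm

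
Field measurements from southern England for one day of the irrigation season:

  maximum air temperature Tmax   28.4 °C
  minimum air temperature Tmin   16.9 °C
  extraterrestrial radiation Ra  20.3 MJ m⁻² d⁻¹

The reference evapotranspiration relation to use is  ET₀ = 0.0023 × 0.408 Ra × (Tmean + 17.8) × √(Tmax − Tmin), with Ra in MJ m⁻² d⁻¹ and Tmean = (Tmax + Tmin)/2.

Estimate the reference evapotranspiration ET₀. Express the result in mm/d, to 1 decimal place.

2.6 mm/d

Tmean = (28.4 + 16.9)/2 = 22.65 °C
0.408 Ra = 0.408 × 20.3 = 8.2824 mm/d equivalent
ET₀ = 0.0023 × 8.2824 × (22.65 + 17.8) × √11.5 = 0.0023 × 8.2824 × 40.45 × 3.3912 = 2.6131 mm/d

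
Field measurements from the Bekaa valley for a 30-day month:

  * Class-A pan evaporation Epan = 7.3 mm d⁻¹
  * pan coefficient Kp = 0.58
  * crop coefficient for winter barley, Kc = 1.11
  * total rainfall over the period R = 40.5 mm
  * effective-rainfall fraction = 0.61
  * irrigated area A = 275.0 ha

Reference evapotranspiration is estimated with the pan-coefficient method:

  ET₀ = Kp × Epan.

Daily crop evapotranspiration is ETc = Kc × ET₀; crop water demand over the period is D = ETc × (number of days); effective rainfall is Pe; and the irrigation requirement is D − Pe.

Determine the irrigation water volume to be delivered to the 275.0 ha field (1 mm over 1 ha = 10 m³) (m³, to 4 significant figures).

ET₀ = 0.58 × 7.3 = 4.2340 mm/d
ETc = Kc × ET₀ = 1.11 × 4.2340 = 4.6997 mm/d
Crop demand D = ETc × 30 d = 4.6997 × 30 = 140.991 mm
Pe = 0.61 × 40.5 = 24.705 mm
D − Pe = 140.991 − 24.705 = 116.286 mm
Volume = 116.286 mm × 275.0 ha × 10 = 319786.5 m³

319800 m³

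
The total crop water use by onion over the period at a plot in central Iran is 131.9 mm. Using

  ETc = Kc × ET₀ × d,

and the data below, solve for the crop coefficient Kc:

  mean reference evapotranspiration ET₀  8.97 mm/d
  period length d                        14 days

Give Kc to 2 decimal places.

1.05

ETc = Kc × ET₀ × d  ⇒  Kc = ETc / (ET₀ × d)
Kc = 131.9 / (8.97 × 14) = 131.9 / 125.58 = 1.0503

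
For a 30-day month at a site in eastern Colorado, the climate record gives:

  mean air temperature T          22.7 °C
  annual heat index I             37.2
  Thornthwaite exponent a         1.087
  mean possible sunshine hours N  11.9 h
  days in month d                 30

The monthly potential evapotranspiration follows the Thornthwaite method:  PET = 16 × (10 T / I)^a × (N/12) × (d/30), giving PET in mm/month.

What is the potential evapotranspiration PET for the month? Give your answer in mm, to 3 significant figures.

10T/I = 10 × 22.7 / 37.2 = 6.1022
(10T/I)^a = 6.1022^1.087 = 7.1421
Uncorrected PET = 16 × 7.1421 = 114.274 mm
Correction = (N/12)(d/30) = (11.9/12)(30/30) = 0.9917
PET = 114.274 × 0.9917 = 113.326 mm/month

113 mm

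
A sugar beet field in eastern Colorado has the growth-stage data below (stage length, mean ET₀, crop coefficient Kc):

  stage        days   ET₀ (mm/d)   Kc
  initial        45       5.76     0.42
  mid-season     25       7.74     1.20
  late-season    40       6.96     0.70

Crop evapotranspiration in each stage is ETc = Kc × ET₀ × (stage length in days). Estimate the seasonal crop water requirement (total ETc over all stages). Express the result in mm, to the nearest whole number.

536 mm

initial: 0.42 × 5.76 × 45 = 108.86 mm
mid-season: 1.20 × 7.74 × 25 = 232.20 mm
late-season: 0.70 × 6.96 × 40 = 194.88 mm
Seasonal total = 535.94 mm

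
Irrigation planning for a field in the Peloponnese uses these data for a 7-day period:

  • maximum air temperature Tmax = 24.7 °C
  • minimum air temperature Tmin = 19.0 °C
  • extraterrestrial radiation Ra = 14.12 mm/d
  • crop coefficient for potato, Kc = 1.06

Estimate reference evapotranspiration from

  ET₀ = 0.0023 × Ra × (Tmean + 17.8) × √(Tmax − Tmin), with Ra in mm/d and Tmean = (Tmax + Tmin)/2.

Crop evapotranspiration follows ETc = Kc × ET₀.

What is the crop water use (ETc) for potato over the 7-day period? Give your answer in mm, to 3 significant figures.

22.8 mm

Tmean = (24.7 + 19.0)/2 = 21.85 °C
ET₀ = 0.0023 × 14.12 × (21.85 + 17.8) × √5.7 = 0.0023 × 14.12 × 39.65 × 2.3875 = 3.0743 mm/d
ETc = Kc × ET₀ = 1.06 × 3.0743 = 3.2588 mm/d
Over 7 days: 3.2588 × 7 = 22.812 mm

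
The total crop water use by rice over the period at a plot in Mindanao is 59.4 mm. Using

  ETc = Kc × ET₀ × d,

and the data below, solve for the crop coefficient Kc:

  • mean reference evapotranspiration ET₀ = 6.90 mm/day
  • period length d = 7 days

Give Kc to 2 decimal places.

1.23

ETc = Kc × ET₀ × d  ⇒  Kc = ETc / (ET₀ × d)
Kc = 59.4 / (6.90 × 7) = 59.4 / 48.30 = 1.2298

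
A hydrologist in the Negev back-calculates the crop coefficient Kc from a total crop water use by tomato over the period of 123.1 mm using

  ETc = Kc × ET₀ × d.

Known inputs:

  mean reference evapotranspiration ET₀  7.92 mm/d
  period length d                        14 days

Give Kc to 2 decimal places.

1.11

ETc = Kc × ET₀ × d  ⇒  Kc = ETc / (ET₀ × d)
Kc = 123.1 / (7.92 × 14) = 123.1 / 110.88 = 1.1102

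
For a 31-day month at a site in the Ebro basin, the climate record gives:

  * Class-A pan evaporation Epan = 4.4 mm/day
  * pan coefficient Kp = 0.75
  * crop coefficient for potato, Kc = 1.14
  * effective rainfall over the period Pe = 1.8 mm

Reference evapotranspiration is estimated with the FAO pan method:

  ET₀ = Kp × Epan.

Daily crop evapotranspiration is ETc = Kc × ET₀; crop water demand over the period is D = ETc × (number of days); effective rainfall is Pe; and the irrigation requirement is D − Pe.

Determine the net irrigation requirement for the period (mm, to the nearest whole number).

ET₀ = 0.75 × 4.4 = 3.3000 mm/d
ETc = Kc × ET₀ = 1.14 × 3.3000 = 3.7620 mm/d
Crop demand D = ETc × 31 d = 3.7620 × 31 = 116.622 mm
D − Pe = 116.622 − 1.8 = 114.822 mm

115 mm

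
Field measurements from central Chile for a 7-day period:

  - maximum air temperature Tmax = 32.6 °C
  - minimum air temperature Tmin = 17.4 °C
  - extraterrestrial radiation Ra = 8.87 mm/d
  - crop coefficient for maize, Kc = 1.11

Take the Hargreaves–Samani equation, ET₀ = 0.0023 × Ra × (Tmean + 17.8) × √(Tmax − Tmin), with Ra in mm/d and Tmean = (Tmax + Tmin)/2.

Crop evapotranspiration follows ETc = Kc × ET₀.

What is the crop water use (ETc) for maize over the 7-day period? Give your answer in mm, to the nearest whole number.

26 mm

Tmean = (32.6 + 17.4)/2 = 25.00 °C
ET₀ = 0.0023 × 8.87 × (25.00 + 17.8) × √15.2 = 0.0023 × 8.87 × 42.80 × 3.8987 = 3.4042 mm/d
ETc = Kc × ET₀ = 1.11 × 3.4042 = 3.7787 mm/d
Over 7 days: 3.7787 × 7 = 26.451 mm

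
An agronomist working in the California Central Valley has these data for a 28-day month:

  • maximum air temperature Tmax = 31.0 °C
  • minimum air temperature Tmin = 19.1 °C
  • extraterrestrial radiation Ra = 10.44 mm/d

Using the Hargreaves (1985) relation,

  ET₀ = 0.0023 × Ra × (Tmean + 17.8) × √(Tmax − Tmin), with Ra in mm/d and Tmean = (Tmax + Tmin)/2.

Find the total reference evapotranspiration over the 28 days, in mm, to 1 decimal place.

99.4 mm

Tmean = (31.0 + 19.1)/2 = 25.05 °C
ET₀ = 0.0023 × 10.44 × (25.05 + 17.8) × √11.9 = 0.0023 × 10.44 × 42.85 × 3.4496 = 3.5493 mm/d
Over 28 days: 3.5493 × 28 = 99.380 mm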